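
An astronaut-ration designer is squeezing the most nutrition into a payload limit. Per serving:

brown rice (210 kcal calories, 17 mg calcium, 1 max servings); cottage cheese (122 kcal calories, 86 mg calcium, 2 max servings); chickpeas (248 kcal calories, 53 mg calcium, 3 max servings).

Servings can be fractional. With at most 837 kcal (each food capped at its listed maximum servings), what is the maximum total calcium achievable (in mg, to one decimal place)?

298.7 mg

Calcium per kcal: cottage cheese 0.7049, chickpeas 0.2137, brown rice 0.08095.
Take 2 servings of cottage cheese: uses 244 kcal, +172.0 mg calcium (running total 172.0 mg).
Take 2.391 servings of chickpeas: uses 593 kcal, +126.7 mg calcium (running total 298.7 mg).
Filling greedily by calcium-per-kcal is optimal for one linear limit, giving 298.7 mg.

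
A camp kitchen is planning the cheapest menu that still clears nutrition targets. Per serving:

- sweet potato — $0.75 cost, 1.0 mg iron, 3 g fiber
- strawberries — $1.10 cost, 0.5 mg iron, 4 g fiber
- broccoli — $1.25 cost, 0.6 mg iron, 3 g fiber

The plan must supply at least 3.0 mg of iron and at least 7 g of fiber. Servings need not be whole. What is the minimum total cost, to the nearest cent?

The cheapest plan sits at a corner of the feasible region — with two constraints it uses at most two foods.
sweet potato only: max(3.0/1.0, 7/3) = 3 servings → $2.25.
strawberries only: max(3.0/0.5, 7/4) = 6 servings → $6.60.
broccoli only: max(3.0/0.6, 7/3) = 5 servings → $6.25.
sweet potato + strawberries with both targets exact would need a negative amount; discard.
sweet potato + broccoli: intersection lies outside the first quadrant.
strawberries + broccoli: intersection lies outside the first quadrant.
So the least-cost plan costs $2.25.

$2.25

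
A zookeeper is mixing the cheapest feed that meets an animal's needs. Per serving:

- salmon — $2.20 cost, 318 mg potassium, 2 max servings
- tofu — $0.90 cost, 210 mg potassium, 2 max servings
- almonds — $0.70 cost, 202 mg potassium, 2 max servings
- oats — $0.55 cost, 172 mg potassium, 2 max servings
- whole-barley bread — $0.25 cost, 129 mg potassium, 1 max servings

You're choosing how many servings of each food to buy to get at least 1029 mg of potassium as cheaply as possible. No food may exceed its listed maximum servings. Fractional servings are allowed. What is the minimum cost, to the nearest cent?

Cost per mg of potassium: whole-barley bread $0.0019, oats $0.0032, almonds $0.0035, tofu $0.0043, salmon $0.0069.
Take 1 serving of whole-barley bread: +129.0 mg potassium for $0.25 (total $0.25, still need 900.0 mg).
Take 2 servings of oats: +344.0 mg potassium for $1.10 (total $1.35, still need 556.0 mg).
Take 2 servings of almonds: +404.0 mg potassium for $1.40 (total $2.75, still need 152.0 mg).
Take 0.7238 servings of tofu: +152.0 mg potassium for $0.65 (total $3.40, still need 0.0 mg).
Filling from the cheapest source first is optimal under one linear minimum: $3.40.

$3.40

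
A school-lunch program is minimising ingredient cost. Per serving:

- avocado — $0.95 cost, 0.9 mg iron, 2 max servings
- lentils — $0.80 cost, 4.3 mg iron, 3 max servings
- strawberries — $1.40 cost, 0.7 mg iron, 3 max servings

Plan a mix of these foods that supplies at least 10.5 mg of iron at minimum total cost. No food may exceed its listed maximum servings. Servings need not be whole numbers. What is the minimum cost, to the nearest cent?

Cost per mg of iron: lentils $0.1860, avocado $1.0556, strawberries $2.0000.
Take 2.442 servings of lentils: +10.5 mg iron for $1.95 (total $1.95, still need 0.0 mg).
Greedy by cheapest-per-mg is optimal for a single linear constraint, so the minimum cost is $1.95.

$1.95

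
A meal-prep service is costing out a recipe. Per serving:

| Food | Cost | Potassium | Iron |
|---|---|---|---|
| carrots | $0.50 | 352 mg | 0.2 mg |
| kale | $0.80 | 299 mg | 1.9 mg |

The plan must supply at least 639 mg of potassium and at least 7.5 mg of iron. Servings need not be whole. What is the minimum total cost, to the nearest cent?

With two linear requirements the optimum uses one or two foods; enumerate the corners.
carrots only: max(639/352, 7.5/0.2) = 37.5 servings → $18.75.
kale only: max(639/299, 7.5/1.9) = 3.947 servings → $3.16.
carrots + kale: the both-tight solution has a negative serving — not a feasible corner.
Cheapest feasible corner: $3.16.

$3.16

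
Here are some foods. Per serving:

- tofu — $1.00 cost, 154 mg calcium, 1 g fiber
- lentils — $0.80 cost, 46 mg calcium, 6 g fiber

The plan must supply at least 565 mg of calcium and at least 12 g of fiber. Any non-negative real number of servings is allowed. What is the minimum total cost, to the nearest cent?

Check every corner: each single food scaled to meet both minima, and each pair solved so both constraints bind.
tofu only: max(565/154, 12/1) = 12 servings → $12.00.
lentils only: max(565/46, 12/6) = 12.28 servings → $9.83.
tofu + lentils with both tight: 3.232 servings and 1.461 servings → $4.40.
The minimum over all feasible corners is $4.40.

$4.40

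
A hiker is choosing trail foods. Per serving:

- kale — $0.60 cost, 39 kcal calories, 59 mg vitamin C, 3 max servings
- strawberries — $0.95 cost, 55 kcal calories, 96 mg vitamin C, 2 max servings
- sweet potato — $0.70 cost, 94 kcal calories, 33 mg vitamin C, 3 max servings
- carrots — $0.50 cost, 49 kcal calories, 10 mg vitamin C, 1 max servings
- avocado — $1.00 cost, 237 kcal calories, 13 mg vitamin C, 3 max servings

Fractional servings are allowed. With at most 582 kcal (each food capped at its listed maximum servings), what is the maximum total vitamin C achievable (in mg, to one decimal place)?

Vitamin C per kcal: strawberries 1.745, kale 1.513, sweet potato 0.3511, carrots 0.2041, avocado 0.05485.
Take 2 servings of strawberries: uses 110 kcal, +192.0 mg vitamin C (running total 192.0 mg).
Take 3 servings of kale: uses 117 kcal, +177.0 mg vitamin C (running total 369.0 mg).
Take 3 servings of sweet potato: uses 282 kcal, +99.0 mg vitamin C (running total 468.0 mg).
Take 1 serving of carrots: uses 49 kcal, +10.0 mg vitamin C (running total 478.0 mg).
Take 0.1013 servings of avocado: uses 24 kcal, +1.3 mg vitamin C (running total 479.3 mg).
Filling greedily by vitamin C-per-kcal is optimal for one linear limit, giving 479.3 mg.

479.3 mg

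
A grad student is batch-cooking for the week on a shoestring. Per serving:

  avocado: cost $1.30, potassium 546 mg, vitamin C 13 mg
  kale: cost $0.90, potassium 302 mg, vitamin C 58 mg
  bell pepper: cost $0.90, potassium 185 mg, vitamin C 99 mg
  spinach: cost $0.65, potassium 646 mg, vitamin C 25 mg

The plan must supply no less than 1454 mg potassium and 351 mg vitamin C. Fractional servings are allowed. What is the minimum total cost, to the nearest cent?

For a min-cost LP with two ≥-constraints, a basic feasible solution has at most two positive variables.
avocado only: max(1454/546, 351/13) = 27 servings → $35.10.
kale only: max(1454/302, 351/58) = 6.052 servings → $5.45.
bell pepper only: max(1454/185, 351/99) = 7.859 servings → $7.07.
spinach only: max(1454/646, 351/25) = 14.04 servings → $9.13.
avocado + kale: intersection lies outside the first quadrant.
avocado + bell pepper with both tight: 1.53 servings and 3.345 servings → $5.00.
avocado + spinach: intersection lies outside the first quadrant.
kale + bell pepper with both tight: 4.122 servings and 1.131 servings → $4.73.
kale + spinach: intersection lies outside the first quadrant.
bell pepper + spinach with both tight: 3.209 servings and 1.332 servings → $3.75.
So the least-cost plan costs $3.75.

$3.75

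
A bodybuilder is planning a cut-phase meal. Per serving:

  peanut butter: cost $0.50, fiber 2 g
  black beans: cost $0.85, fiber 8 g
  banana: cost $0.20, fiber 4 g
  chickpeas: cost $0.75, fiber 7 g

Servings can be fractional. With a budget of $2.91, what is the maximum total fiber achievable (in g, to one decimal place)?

Fiber per dollar: banana 20, black beans 9.412, chickpeas 9.333, peanut butter 4.
With no serving limits, spend the whole cost allowance on banana: $2.91 / $0.20 × 4 g = 58.2 g.

58.2 g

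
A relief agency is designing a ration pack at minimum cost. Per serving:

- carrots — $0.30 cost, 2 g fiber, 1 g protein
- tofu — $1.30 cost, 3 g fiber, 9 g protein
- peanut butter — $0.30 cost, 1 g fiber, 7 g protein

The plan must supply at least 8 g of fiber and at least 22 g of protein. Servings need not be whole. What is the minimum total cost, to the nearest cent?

$1.62

carrots only: max(8/2, 22/1) = 22 servings → $6.60.
tofu only: max(8/3, 22/9) = 2.667 servings → $3.47.
peanut butter only: max(8/1, 22/7) = 8 servings → $2.40.
carrots + tofu with both tight: 0.4 servings and 2.4 servings → $3.24.
carrots + peanut butter with both tight: 2.615 servings and 2.769 servings → $1.62.
tofu + peanut butter: intersection lies outside the first quadrant.
The minimum over all feasible corners is $1.62.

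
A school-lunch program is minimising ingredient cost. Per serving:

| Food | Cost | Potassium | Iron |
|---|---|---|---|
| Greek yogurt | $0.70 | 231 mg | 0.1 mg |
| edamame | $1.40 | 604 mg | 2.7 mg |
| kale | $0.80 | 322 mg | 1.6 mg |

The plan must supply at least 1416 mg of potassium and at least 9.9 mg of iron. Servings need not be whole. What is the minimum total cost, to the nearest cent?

Minimising a linear cost over {potassium ≥ 1416, iron ≥ 9.9, servings ≥ 0} — the optimum is at a vertex, using one or two foods.
Greek yogurt only: max(1416/231, 9.9/0.1) = 99 servings → $69.30.
edamame only: max(1416/604, 9.9/2.7) = 3.667 servings → $5.13.
kale only: max(1416/322, 9.9/1.6) = 6.188 servings → $4.95.
Greek yogurt + edamame: intersection lies outside the first quadrant.
Greek yogurt + kale: the both-tight solution has a negative serving — not a feasible corner.
edamame + kale: intersection lies outside the first quadrant.
So the least-cost plan costs $4.95.

$4.95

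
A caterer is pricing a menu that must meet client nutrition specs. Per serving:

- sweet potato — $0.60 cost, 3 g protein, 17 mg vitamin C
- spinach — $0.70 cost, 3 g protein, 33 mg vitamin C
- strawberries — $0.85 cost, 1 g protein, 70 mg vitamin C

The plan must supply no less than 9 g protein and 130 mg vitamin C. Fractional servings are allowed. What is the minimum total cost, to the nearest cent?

sweet potato only: max(9/3, 130/17) = 7.647 servings → $4.59.
spinach only: max(9/3, 130/33) = 3.939 servings → $2.76.
strawberries only: max(9/1, 130/70) = 9 servings → $7.65.
sweet potato + spinach with both targets exact would need a negative amount; discard.
sweet potato + strawberries with both tight: 2.591 servings and 1.228 servings → $2.60.
spinach + strawberries with both tight: 2.825 servings and 0.5254 servings → $2.42.
Cheapest feasible corner: $2.42.

$2.42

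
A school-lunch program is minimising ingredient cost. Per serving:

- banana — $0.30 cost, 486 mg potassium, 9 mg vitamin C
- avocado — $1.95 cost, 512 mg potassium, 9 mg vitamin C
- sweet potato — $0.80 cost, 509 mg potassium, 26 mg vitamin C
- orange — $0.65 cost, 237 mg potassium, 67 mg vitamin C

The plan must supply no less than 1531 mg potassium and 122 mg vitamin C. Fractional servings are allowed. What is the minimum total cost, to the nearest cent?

$1.70

This is a tiny linear program; its minimum lies at a vertex of the feasible set. List the vertices and price them.
banana only: max(1531/486, 122/9) = 13.56 servings → $4.07.
avocado only: max(1531/512, 122/9) = 13.56 servings → $26.43.
sweet potato only: max(1531/509, 122/26) = 4.692 servings → $3.75.
orange only: max(1531/237, 122/67) = 6.46 servings → $4.20.
banana + avocado: intersection lies outside the first quadrant.
banana + sweet potato with both targets exact would need a negative amount; discard.
banana + orange with both tight: 2.421 servings and 1.496 servings → $1.70.
avocado + sweet potato: the both-tight solution has a negative serving — not a feasible corner.
avocado + orange with both tight: 2.29 servings and 1.513 servings → $5.45.
sweet potato + orange with both tight: 2.636 servings and 0.7978 servings → $2.63.
Cheapest feasible corner: $1.70.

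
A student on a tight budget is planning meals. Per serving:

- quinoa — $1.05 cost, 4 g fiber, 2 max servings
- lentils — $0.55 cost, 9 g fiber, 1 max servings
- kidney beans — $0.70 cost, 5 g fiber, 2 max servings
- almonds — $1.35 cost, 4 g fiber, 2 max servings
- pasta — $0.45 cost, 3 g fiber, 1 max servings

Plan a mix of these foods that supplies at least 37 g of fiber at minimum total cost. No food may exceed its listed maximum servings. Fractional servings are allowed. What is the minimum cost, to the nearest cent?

Cost per g of fiber: lentils $0.0611, kidney beans $0.1400, pasta $0.1500, quinoa $0.2625, almonds $0.3375.
Take 1 serving of lentils: +9.0 g fiber for $0.55 (total $0.55, still need 28.0 g).
Take 2 servings of kidney beans: +10.0 g fiber for $1.40 (total $1.95, still need 18.0 g).
Take 1 serving of pasta: +3.0 g fiber for $0.45 (total $2.40, still need 15.0 g).
Take 2 servings of quinoa: +8.0 g fiber for $2.10 (total $4.50, still need 7.0 g).
Take 1.75 servings of almonds: +7.0 g fiber for $2.36 (total $6.86, still need 0.0 g).
Filling from the cheapest source first is optimal under one linear minimum: $6.86.

$6.86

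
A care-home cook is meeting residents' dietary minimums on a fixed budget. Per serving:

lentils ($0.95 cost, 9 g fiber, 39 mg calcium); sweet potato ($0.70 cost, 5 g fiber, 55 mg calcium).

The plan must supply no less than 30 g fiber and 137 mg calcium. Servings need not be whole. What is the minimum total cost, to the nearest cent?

A basic optimal solution has at most two foods positive. Try each food alone and each pair with both targets met exactly.
lentils only: max(30/9, 137/39) = 3.513 servings → $3.34.
sweet potato only: max(30/5, 137/55) = 6 servings → $4.20.
lentils + sweet potato with both tight: 3.217 servings and 0.21 servings → $3.20.
Cheapest feasible corner: $3.20.

$3.20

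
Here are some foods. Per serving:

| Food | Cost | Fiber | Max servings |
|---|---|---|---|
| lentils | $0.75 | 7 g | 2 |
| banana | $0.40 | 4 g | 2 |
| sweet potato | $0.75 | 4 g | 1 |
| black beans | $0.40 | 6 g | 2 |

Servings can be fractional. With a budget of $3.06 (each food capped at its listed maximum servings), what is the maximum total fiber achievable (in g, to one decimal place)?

Fiber per dollar: black beans 15, banana 10, lentils 9.333, sweet potato 5.333.
Take 2 servings of black beans: spends $0.80, +12.0 g fiber (running total 12.0 g).
Take 2 servings of banana: spends $0.80, +8.0 g fiber (running total 20.0 g).
Take 1.947 servings of lentils: spends $1.46, +13.6 g fiber (running total 33.6 g).
Greedy by best ratio exhausts the cost allowance optimally: 33.6 g.

33.6 g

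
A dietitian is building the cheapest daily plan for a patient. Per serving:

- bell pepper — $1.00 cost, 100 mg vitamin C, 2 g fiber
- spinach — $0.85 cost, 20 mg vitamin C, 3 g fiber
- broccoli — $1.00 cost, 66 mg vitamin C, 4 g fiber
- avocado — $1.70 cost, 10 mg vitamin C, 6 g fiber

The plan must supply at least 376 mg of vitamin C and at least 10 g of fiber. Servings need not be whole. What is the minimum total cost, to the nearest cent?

bell pepper only: max(376/100, 10/2) = 5 servings → $5.00.
spinach only: max(376/20, 10/3) = 18.8 servings → $15.98.
broccoli only: max(376/66, 10/4) = 5.697 servings → $5.70.
avocado only: max(376/10, 10/6) = 37.6 servings → $63.92.
bell pepper + spinach with both tight: 3.569 servings and 0.9538 servings → $4.38.
bell pepper + broccoli with both tight: 3.149 servings and 0.9254 servings → $4.07.
bell pepper + avocado with both tight: 3.717 servings and 0.4276 servings → $4.44.
spinach + broccoli: the both-tight solution has a negative serving — not a feasible corner.
spinach + avocado: intersection lies outside the first quadrant.
broccoli + avocado: intersection lies outside the first quadrant.
The minimum over all feasible corners is $4.07.

$4.07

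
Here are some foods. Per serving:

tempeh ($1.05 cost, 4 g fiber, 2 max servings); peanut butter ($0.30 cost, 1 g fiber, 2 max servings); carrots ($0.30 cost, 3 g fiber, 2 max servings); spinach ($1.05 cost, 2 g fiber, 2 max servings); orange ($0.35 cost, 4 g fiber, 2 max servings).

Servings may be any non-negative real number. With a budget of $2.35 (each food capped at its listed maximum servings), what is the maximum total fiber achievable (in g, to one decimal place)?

Fiber per dollar: orange 11.43, carrots 10, tempeh 3.81, peanut butter 3.333, spinach 1.905.
Take 2 servings of orange: spends $0.70, +8.0 g fiber (running total 8.0 g).
Take 2 servings of carrots: spends $0.60, +6.0 g fiber (running total 14.0 g).
Take 1 serving of tempeh: spends $1.05, +4.0 g fiber (running total 18.0 g).
Filling greedily by fiber-per-dollar is optimal for one linear limit, giving 18.0 g.

18.0 g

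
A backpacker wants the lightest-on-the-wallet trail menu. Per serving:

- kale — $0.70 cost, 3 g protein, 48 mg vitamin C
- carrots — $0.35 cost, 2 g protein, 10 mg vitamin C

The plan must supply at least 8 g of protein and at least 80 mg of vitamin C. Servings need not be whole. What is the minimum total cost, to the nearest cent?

$1.61

kale only: max(8/3, 80/48) = 2.667 servings → $1.87.
carrots only: max(8/2, 80/10) = 8 servings → $2.80.
kale + carrots with both tight: 1.212 servings and 2.182 servings → $1.61.
So the least-cost plan costs $1.61.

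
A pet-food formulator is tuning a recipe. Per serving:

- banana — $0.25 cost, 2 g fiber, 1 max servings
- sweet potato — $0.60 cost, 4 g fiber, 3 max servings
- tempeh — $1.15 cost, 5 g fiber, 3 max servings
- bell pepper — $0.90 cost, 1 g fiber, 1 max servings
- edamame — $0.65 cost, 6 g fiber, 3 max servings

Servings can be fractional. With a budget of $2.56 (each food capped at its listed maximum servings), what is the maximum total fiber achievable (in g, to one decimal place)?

Fiber per dollar: edamame 9.231, banana 8, sweet potato 6.667, tempeh 4.348, bell pepper 1.111.
Take 3 servings of edamame: spends $1.95, +18.0 g fiber (running total 18.0 g).
Take 1 serving of banana: spends $0.25, +2.0 g fiber (running total 20.0 g).
Take 0.6 servings of sweet potato: spends $0.36, +2.4 g fiber (running total 22.4 g).
Filling greedily by fiber-per-dollar is optimal for one linear limit, giving 22.4 g.

22.4 g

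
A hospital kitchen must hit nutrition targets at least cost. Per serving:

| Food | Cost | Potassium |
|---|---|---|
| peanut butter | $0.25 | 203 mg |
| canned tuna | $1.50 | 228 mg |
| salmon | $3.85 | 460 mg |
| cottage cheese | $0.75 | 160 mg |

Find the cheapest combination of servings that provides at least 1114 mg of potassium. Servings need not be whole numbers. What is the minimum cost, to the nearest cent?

$1.37

Cost per mg of potassium: peanut butter $0.0012, cottage cheese $0.0047, canned tuna $0.0066, salmon $0.0084.
With no serving limits, use only peanut butter: 1114 mg / 203 mg = 5.488 servings × $0.25 = $1.37.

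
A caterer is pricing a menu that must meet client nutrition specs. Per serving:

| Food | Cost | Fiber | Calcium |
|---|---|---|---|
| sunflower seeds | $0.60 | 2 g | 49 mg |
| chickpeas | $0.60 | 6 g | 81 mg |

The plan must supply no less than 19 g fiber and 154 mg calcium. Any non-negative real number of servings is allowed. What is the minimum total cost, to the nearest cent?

$1.90

At the optimum either one food covers both requirements or two foods hit both targets exactly; no other combination can be cheaper.
sunflower seeds only: max(19/2, 154/49) = 9.5 servings → $5.70.
chickpeas only: max(19/6, 154/81) = 3.167 servings → $1.90.
sunflower seeds + chickpeas: intersection lies outside the first quadrant.
So the least-cost plan costs $1.90.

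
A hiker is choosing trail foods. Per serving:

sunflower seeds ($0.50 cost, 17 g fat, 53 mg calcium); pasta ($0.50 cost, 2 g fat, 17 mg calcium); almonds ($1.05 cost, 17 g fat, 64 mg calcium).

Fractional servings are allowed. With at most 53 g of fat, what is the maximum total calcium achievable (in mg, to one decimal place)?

450.5 mg

Calcium per g fat: pasta 8.5, almonds 3.765, sunflower seeds 3.118.
With no serving limits, spend the whole fat allowance on pasta: 53 g / 2 g × 17 mg = 450.5 mg.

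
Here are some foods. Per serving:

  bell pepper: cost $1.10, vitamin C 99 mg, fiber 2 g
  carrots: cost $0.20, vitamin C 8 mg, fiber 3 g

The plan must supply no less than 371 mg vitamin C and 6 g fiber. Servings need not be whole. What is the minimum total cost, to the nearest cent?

$4.12

With two linear requirements the optimum uses one or two foods; enumerate the corners.
bell pepper only: max(371/99, 6/2) = 3.747 servings → $4.12.
carrots only: max(371/8, 6/3) = 46.38 servings → $9.28.
bell pepper + carrots: intersection lies outside the first quadrant.
The minimum over all feasible corners is $4.12.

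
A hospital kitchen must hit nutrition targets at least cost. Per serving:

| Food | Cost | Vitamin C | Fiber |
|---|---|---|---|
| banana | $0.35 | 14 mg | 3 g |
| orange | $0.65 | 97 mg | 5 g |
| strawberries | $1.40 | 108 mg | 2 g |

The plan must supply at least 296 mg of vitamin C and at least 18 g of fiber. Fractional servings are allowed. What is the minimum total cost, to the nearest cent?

$2.29

The cheapest plan sits at a corner of the feasible region — with two constraints it uses at most two foods.
banana only: max(296/14, 18/3) = 21.14 servings → $7.40.
orange only: max(296/97, 18/5) = 3.6 servings → $2.34.
strawberries only: max(296/108, 18/2) = 9 servings → $12.60.
banana + orange with both tight: 1.204 servings and 2.878 servings → $2.29.
banana + strawberries with both tight: 4.568 servings and 2.149 servings → $4.61.
orange + strawberries with both targets exact would need a negative amount; discard.
So the least-cost plan costs $2.29.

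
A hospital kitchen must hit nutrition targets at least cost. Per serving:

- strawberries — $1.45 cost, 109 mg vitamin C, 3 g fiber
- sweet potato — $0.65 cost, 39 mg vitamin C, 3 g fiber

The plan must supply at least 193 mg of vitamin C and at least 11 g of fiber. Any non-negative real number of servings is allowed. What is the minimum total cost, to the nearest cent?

strawberries only: max(193/109, 11/3) = 3.667 servings → $5.32.
sweet potato only: max(193/39, 11/3) = 4.949 servings → $3.22.
strawberries + sweet potato with both tight: 0.7143 servings and 2.952 servings → $2.95.
So the least-cost plan costs $2.95.

$2.95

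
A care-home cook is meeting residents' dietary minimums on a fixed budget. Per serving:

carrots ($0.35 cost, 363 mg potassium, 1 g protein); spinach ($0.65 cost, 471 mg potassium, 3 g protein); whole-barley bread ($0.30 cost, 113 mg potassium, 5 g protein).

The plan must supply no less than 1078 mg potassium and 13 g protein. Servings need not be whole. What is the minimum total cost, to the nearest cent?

$1.45

An LP optimum is at a vertex; with two nutrient constraints at most two foods are used. Check each candidate.
carrots only: max(1078/363, 13/1) = 13 servings → $4.55.
spinach only: max(1078/471, 13/3) = 4.333 servings → $2.82.
whole-barley bread only: max(1078/113, 13/5) = 9.54 servings → $2.86.
carrots + spinach: intersection lies outside the first quadrant.
carrots + whole-barley bread with both tight: 2.304 servings and 2.139 servings → $1.45.
spinach + whole-barley bread with both tight: 1.945 servings and 1.433 servings → $1.69.
Cheapest feasible corner: $1.45.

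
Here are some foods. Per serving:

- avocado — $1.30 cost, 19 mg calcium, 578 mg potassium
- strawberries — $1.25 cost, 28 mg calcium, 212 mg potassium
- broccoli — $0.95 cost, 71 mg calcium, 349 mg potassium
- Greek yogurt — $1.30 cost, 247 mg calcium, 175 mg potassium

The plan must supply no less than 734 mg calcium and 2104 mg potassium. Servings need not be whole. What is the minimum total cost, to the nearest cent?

The cheapest plan sits at a corner of the feasible region — with two constraints it uses at most two foods.
avocado only: max(734/19, 2104/578) = 38.63 servings → $50.22.
strawberries only: max(734/28, 2104/212) = 26.21 servings → $32.77.
broccoli only: max(734/71, 2104/349) = 10.34 servings → $9.82.
Greek yogurt only: max(734/247, 2104/175) = 12.02 servings → $15.63.
avocado + strawberries: the both-tight solution has a negative serving — not a feasible corner.
avocado + broccoli: intersection lies outside the first quadrant.
avocado + Greek yogurt with both tight: 2.806 servings and 2.756 servings → $7.23.
strawberries + broccoli: the both-tight solution has a negative serving — not a feasible corner.
strawberries + Greek yogurt with both tight: 8.243 servings and 2.037 servings → $12.95.
broccoli + Greek yogurt with both tight: 5.303 servings and 1.447 servings → $6.92.
So the least-cost plan costs $6.92.

$6.92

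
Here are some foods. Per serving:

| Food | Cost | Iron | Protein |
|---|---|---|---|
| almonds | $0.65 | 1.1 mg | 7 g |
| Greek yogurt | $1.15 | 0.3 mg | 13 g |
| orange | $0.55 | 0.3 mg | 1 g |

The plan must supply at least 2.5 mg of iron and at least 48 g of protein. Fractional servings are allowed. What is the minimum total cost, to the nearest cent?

$4.29

At the optimum either one food covers both requirements or two foods hit both targets exactly; no other combination can be cheaper.
almonds only: max(2.5/1.1, 48/7) = 6.857 servings → $4.46.
Greek yogurt only: max(2.5/0.3, 48/13) = 8.333 servings → $9.58.
orange only: max(2.5/0.3, 48/1) = 48 servings → $26.40.
almonds + Greek yogurt with both tight: 1.484 servings and 2.893 servings → $4.29.
almonds + orange: intersection lies outside the first quadrant.
Greek yogurt + orange with both tight: 3.306 servings and 5.028 servings → $6.57.
Cheapest feasible corner: $4.29.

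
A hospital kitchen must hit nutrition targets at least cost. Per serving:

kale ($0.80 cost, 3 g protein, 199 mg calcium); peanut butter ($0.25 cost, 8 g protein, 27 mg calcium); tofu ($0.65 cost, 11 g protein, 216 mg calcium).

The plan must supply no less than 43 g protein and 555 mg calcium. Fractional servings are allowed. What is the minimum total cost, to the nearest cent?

This is a tiny linear program; its minimum lies at a vertex of the feasible set. List the vertices and price them.
kale only: max(43/3, 555/199) = 14.33 servings → $11.47.
peanut butter only: max(43/8, 555/27) = 20.56 servings → $5.14.
tofu only: max(43/11, 555/216) = 3.909 servings → $2.54.
kale + peanut butter with both tight: 2.17 servings and 4.561 servings → $2.88.
kale + tofu: the both-tight solution has a negative serving — not a feasible corner.
peanut butter + tofu with both tight: 2.224 servings and 2.291 servings → $2.05.
The minimum over all feasible corners is $2.05.

$2.05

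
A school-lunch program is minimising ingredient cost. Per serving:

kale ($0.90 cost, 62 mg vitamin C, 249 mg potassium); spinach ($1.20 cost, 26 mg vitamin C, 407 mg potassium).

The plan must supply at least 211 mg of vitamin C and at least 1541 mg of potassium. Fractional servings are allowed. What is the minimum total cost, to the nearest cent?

$4.95

kale only: max(211/62, 1541/249) = 6.189 servings → $5.57.
spinach only: max(211/26, 1541/407) = 8.115 servings → $9.74.
kale + spinach with both tight: 2.442 servings and 2.292 servings → $4.95.
The minimum over all feasible corners is $4.95.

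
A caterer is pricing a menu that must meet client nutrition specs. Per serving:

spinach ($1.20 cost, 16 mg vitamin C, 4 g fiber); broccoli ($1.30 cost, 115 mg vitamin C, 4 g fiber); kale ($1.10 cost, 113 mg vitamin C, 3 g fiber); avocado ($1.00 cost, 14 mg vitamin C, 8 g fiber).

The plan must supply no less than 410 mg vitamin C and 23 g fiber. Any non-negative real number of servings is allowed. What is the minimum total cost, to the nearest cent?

An LP optimum is at a vertex; with two nutrient constraints at most two foods are used. Check each candidate.
spinach only: max(410/16, 23/4) = 25.62 servings → $30.75.
broccoli only: max(410/115, 23/4) = 5.75 servings → $7.47.
kale only: max(410/113, 23/3) = 7.667 servings → $8.43.
avocado only: max(410/14, 23/8) = 29.29 servings → $29.29.
spinach + broccoli with both tight: 2.538 servings and 3.212 servings → $7.22.
spinach + kale with both tight: 3.389 servings and 3.149 servings → $7.53.
spinach + avocado: intersection lies outside the first quadrant.
broccoli + kale: intersection lies outside the first quadrant.
broccoli + avocado with both tight: 3.424 servings and 1.163 servings → $5.61.
kale + avocado with both tight: 3.432 servings and 1.588 servings → $5.36.
Cheapest feasible corner: $5.36.

$5.36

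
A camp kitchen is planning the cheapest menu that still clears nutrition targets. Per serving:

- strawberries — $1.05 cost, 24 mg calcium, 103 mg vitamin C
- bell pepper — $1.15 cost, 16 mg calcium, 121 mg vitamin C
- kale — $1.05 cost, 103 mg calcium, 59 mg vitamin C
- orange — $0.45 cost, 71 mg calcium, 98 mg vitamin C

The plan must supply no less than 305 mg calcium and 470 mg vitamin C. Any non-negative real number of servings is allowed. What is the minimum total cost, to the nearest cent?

Check every corner: each single food scaled to meet both minima, and each pair solved so both constraints bind.
strawberries only: max(305/24, 470/103) = 12.71 servings → $13.34.
bell pepper only: max(305/16, 470/121) = 19.06 servings → $21.92.
kale only: max(305/103, 470/59) = 7.966 servings → $8.36.
orange only: max(305/71, 470/98) = 4.796 servings → $2.16.
strawberries + bell pepper with both targets exact would need a negative amount; discard.
strawberries + kale with both tight: 3.308 servings and 2.19 servings → $5.77.
strawberries + orange with both tight: 0.7015 servings and 4.059 servings → $2.56.
bell pepper + kale with both tight: 2.64 servings and 2.551 servings → $5.72.
bell pepper + orange with both tight: 0.4955 servings and 4.184 servings → $2.45.
kale + orange: the both-tight solution has a negative serving — not a feasible corner.
The minimum over all feasible corners is $2.16.

$2.16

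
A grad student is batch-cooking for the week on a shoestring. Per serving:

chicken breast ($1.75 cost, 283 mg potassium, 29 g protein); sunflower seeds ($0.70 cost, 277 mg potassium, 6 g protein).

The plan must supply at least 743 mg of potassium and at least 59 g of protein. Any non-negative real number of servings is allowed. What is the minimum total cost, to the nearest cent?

$3.82

At the optimum either one food covers both requirements or two foods hit both targets exactly; no other combination can be cheaper.
chicken breast only: max(743/283, 59/29) = 2.625 servings → $4.59.
sunflower seeds only: max(743/277, 59/6) = 9.833 servings → $6.88.
chicken breast + sunflower seeds with both tight: 1.876 servings and 0.7656 servings → $3.82.
Cheapest feasible corner: $3.82.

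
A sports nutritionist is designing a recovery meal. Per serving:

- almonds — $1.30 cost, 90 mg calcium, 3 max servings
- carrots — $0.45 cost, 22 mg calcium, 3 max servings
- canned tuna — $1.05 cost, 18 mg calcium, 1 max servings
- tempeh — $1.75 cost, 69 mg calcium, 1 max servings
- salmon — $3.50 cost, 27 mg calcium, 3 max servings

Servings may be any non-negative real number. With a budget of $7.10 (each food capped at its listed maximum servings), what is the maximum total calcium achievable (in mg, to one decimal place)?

406.7 mg

Calcium per dollar: almonds 69.23, carrots 48.89, tempeh 39.43, canned tuna 17.14, salmon 7.714.
Take 3 servings of almonds: spends $3.90, +270.0 mg calcium (running total 270.0 mg).
Take 3 servings of carrots: spends $1.35, +66.0 mg calcium (running total 336.0 mg).
Take 1 serving of tempeh: spends $1.75, +69.0 mg calcium (running total 405.0 mg).
Take 0.09524 servings of canned tuna: spends $0.10, +1.7 mg calcium (running total 406.7 mg).
Filling greedily by calcium-per-dollar is optimal for one linear limit, giving 406.7 mg.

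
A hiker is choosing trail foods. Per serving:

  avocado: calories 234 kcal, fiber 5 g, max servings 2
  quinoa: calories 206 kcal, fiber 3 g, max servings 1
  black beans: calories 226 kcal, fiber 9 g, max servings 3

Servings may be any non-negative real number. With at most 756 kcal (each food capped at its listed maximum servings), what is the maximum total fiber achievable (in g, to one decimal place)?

28.7 g

Fiber per kcal: black beans 0.03982, avocado 0.02137, quinoa 0.01456.
Take 3 servings of black beans: uses 678 kcal, +27.0 g fiber (running total 27.0 g).
Take 0.3333 servings of avocado: uses 78 kcal, +1.7 g fiber (running total 28.7 g).
Filling greedily by fiber-per-kcal is optimal for one linear limit, giving 28.7 g.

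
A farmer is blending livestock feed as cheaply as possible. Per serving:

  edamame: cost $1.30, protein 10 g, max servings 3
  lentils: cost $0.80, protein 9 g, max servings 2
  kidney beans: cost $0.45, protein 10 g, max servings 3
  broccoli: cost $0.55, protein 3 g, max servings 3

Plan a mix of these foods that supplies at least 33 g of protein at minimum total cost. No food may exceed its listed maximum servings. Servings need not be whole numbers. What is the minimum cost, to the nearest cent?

$1.62

Cost per g of protein: kidney beans $0.0450, lentils $0.0889, edamame $0.1300, broccoli $0.1833.
Take 3 servings of kidney beans: +30.0 g protein for $1.35 (total $1.35, still need 3.0 g).
Take 0.3333 servings of lentils: +3.0 g protein for $0.27 (total $1.62, still need 0.0 g).
Greedy by cheapest-per-g is optimal for a single linear constraint, so the minimum cost is $1.62.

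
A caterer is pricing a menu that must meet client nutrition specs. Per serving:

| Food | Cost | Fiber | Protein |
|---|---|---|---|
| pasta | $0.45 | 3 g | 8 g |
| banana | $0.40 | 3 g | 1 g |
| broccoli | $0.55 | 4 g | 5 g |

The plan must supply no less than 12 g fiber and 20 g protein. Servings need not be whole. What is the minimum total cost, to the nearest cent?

$1.69

Compare the cost at each extreme point of the feasible region.
pasta only: max(12/3, 20/8) = 4 servings → $1.80.
banana only: max(12/3, 20/1) = 20 servings → $8.00.
broccoli only: max(12/4, 20/5) = 4 servings → $2.20.
pasta + banana with both tight: 2.286 servings and 1.714 servings → $1.71.
pasta + broccoli with both tight: 1.176 servings and 2.118 servings → $1.69.
banana + broccoli: the both-tight solution has a negative serving — not a feasible corner.
The minimum over all feasible corners is $1.69.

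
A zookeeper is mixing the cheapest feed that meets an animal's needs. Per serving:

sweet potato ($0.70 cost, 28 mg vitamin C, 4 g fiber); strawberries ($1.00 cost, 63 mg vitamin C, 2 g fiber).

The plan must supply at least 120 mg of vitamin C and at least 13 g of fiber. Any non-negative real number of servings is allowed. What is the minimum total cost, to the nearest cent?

Two binding constraints pin down two serving amounts, so the optimal mix uses at most two foods. The candidates are each food alone (scaled to the tighter of vitamin C/fiber) and each pair with both constraints tight.
sweet potato only: max(120/28, 13/4) = 4.286 servings → $3.00.
strawberries only: max(120/63, 13/2) = 6.5 servings → $6.50.
sweet potato + strawberries with both tight: 2.954 servings and 0.5918 servings → $2.66.
The minimum over all feasible corners is $2.66.

$2.66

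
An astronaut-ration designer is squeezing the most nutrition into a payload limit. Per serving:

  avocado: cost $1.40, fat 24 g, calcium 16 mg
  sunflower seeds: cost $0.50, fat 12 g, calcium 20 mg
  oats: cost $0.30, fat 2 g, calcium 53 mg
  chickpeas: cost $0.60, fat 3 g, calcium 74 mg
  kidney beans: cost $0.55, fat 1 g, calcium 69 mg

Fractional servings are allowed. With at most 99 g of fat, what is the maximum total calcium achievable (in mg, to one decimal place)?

6831.0 mg

Calcium per g fat: kidney beans 69, oats 26.5, chickpeas 24.67, sunflower seeds 1.667, avocado 0.6667.
With no serving limits, spend the whole fat allowance on kidney beans: 99 g / 1 g × 69 mg = 6831.0 mg.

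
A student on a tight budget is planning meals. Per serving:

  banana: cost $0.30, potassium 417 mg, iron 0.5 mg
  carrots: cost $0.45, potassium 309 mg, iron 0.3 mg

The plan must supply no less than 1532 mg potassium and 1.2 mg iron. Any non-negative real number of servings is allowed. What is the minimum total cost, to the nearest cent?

$1.10

This is a tiny linear program; its minimum lies at a vertex of the feasible set. List the vertices and price them.
banana only: max(1532/417, 1.2/0.5) = 3.674 servings → $1.10.
carrots only: max(1532/309, 1.2/0.3) = 4.958 servings → $2.23.
banana + carrots: the both-tight solution has a negative serving — not a feasible corner.
The minimum over all feasible corners is $1.10.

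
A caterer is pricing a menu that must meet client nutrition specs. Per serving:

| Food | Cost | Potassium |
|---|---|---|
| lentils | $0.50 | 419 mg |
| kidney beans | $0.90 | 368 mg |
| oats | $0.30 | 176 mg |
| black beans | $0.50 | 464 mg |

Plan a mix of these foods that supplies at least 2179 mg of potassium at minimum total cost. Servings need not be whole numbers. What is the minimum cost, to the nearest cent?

$2.35

Cost per mg of potassium: black beans $0.0011, lentils $0.0012, oats $0.0017, kidney beans $0.0024.
With no serving limits, use only black beans: 2179 mg / 464 mg = 4.696 servings × $0.50 = $2.35.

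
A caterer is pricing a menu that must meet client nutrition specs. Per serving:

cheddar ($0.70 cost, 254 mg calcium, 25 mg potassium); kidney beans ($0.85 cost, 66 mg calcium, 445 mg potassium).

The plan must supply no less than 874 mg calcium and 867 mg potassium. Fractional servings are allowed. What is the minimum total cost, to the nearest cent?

$3.60

An LP optimum is at a vertex; with two nutrient constraints at most two foods are used. Check each candidate.
cheddar only: max(874/254, 867/25) = 34.68 servings → $24.28.
kidney beans only: max(874/66, 867/445) = 13.24 servings → $11.26.
cheddar + kidney beans with both tight: 2.978 servings and 1.781 servings → $3.60.
So the least-cost plan costs $3.60.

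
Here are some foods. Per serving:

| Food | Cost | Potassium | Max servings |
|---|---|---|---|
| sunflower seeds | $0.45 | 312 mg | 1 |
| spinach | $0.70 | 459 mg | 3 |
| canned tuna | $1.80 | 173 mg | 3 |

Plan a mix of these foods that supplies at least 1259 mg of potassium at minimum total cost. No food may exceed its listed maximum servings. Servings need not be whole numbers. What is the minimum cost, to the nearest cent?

$1.89

Cost per mg of potassium: sunflower seeds $0.0014, spinach $0.0015, canned tuna $0.0104.
Take 1 serving of sunflower seeds: +312.0 mg potassium for $0.45 (total $0.45, still need 947.0 mg).
Take 2.063 servings of spinach: +947.0 mg potassium for $1.44 (total $1.89, still need 0.0 mg).
Greedy by cheapest-per-mg is optimal for a single linear constraint, so the minimum cost is $1.89.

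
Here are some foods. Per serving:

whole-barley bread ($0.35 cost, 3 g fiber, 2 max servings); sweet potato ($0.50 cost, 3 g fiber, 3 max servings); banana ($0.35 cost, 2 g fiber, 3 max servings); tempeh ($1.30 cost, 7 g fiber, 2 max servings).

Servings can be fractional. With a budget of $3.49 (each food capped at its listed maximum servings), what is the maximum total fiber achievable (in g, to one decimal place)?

22.3 g

Fiber per dollar: whole-barley bread 8.571, sweet potato 6, banana 5.714, tempeh 5.385.
Take 2 servings of whole-barley bread: spends $0.70, +6.0 g fiber (running total 6.0 g).
Take 3 servings of sweet potato: spends $1.50, +9.0 g fiber (running total 15.0 g).
Take 3 servings of banana: spends $1.05, +6.0 g fiber (running total 21.0 g).
Take 0.1846 servings of tempeh: spends $0.24, +1.3 g fiber (running total 22.3 g).
Greedy by best ratio exhausts the cost allowance optimally: 22.3 g.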